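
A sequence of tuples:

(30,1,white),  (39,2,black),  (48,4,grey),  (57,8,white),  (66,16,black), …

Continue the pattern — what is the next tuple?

First part: +9 each step, so 30, 39, 48, 57, 66 → 75.
Second part goes 1, 2, 4, 8, 16 → 32 (×2 each step).
For the shade, repeats white → black → grey: white, black, grey, white, black → grey.
So the next tuple is (75,32,grey).

(75,32,grey)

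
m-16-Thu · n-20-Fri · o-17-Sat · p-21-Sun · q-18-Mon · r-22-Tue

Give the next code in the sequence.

s-19-Wed

Letter: letters move forward 1 place in the alphabet; m, n, o, p, q, r → s.
Second component: alternating steps +4, −3, +4, −3, …, so 16, 20, 17, 21, 18, 22 → 19.
For the day, runs through the weekdays Mon→Sun: Thu, Fri, Sat, Sun, Mon, Tue → Wed.
So the next code is s-19-Wed.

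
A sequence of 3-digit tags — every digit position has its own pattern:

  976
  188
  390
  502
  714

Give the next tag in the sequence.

For the first digit, +2 each step, mod 10: 9, 1, 3, 5, 7 → 9.
Second digit: +1 each step, mod 10; 7, 8, 9, 0, 1 → 2.
Third digit: 6, 8, 0, 2, 4 → 6 (+2 each step, mod 10).
Combining the parts gives 926.

926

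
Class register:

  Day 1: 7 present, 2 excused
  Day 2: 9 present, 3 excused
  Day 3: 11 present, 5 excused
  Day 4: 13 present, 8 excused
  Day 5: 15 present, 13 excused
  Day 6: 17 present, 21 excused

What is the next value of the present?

19

Present: +2 each step; 7, 9, 11, 13, 15, 17 → 19.
Excused: 2, 3, 5, 8, 13, 21 → 34 (each term is the sum of the two before it).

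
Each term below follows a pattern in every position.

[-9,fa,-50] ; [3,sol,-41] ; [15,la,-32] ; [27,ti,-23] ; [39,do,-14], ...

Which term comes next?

[51,re,-5]

For the first part, +12 each step: -9, 3, 15, 27, 39 → 51.
Note — runs through the solfège scale do→ti: fa, sol, la, ti, do → re.
Third part — +9 each step: -50, -41, -32, -23, -14 → -5.
So the next term is [51,re,-5].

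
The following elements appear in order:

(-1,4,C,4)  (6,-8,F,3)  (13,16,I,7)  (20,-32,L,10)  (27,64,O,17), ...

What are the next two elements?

(34,-128,R,27), (41,256,U,44)

First coordinate: +7 each step, so -1, 6, 13, 20, 27 → 34 → 41.
Second coordinate goes 4, -8, 16, -32, 64 → -128 → 256 (×(-2) each step).
Letter — letters move forward 3 places in the alphabet: C, F, I, L, O → R → U.
Fourth coordinate: 4, 3, 7, 10, 17 → 27 → 44 (each term is the sum of the two before it).
Putting the parts together: (34,-128,R,27) and then (41,256,U,44).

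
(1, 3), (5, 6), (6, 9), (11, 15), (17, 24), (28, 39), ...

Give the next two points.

First part: 1, 5, 6, 11, 17, 28 → 45 → 73 (each term is the sum of the two before it).
Second part: each term is the sum of the two before it, so 3, 6, 9, 15, 24, 39 → 63 → 102.
Putting the parts together: (45, 63) and then (73, 102).

(45, 63), (73, 102)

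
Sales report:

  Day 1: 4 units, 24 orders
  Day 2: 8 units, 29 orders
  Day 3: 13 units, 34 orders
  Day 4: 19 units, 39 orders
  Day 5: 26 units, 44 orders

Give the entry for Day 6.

Units: differences are 4, 5, 6, … (increasing by 1 each time); 4, 8, 13, 19, 26 → 34.
For the orders, +5 each step: 24, 29, 34, 39, 44 → 49.
Putting it together: 34 units, 49 orders.

34 units, 49 orders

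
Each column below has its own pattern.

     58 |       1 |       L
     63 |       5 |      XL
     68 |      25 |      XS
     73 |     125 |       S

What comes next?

78  625  M

First component goes 58, 63, 68, 73 → 78 (+5 each step).
Second component: ×5 each step, so 1, 5, 25, 125 → 625.
For the size, runs through clothing sizes XS→XL: L, XL, XS, S → M.
Combining the parts gives 78  625  M.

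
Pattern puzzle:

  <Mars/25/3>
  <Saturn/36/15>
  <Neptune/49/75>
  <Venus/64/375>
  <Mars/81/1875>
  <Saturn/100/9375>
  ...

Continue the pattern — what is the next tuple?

Planet: Mars, Saturn, Neptune, Venus, Mars, Saturn → Neptune (repeats Mars → Saturn → Neptune → Venus).
Second entry: perfect squares: 5², 6², 7², …; 25, 36, 49, 64, 81, 100 → 121.
Third entry — ×5 each step: 3, 15, 75, 375, 1875, 9375 → 46875.
Putting it together: <Neptune/121/46875>.

<Neptune/121/46875>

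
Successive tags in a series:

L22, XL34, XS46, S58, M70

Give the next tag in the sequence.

L82

Size: L, XL, XS, S, M → L (runs through clothing sizes XS→XL).
Second component: 22, 34, 46, 58, 70 → 82 (+12 each step).
So the next tag is L82.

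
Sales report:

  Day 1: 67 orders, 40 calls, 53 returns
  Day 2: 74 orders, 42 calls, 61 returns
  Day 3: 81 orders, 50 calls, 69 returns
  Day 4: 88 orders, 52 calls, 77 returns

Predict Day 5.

95 orders, 60 calls, 85 returns

Orders: 67, 74, 81, 88 → 95 (+7 each step).
Calls — alternating steps +2, +8, +2, +8, …: 40, 42, 50, 52 → 60.
Returns: +8 each step, so 53, 61, 69, 77 → 85.
Putting it together: 95 orders, 60 calls, 85 returns.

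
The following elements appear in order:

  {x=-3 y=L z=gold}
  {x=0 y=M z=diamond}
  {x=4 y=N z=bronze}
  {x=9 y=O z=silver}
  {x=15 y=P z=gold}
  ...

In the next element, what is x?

22

X — differences are 3, 4, 5, … (increasing by 1 each time): -3, 0, 4, 9, 15 → 22.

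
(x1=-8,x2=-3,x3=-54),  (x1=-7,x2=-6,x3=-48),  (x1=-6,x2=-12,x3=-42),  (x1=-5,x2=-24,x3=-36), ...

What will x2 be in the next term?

X1: +1 each step; -8, -7, -6, -5 → -4.
X2 — ×2 each step: -3, -6, -12, -24 → -48.
For the x3, +6 each step: -54, -48, -42, -36 → -30.

-48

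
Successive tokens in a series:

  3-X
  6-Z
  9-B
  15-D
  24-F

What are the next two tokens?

39-H, 63-J

For the first component, each term is the sum of the two before it: 3, 6, 9, 15, 24 → 39 → 63.
For the letter, letters move forward 2 places in the alphabet, wrapping Z→A: X, Z, B, D, F → H → J.
So the next two tokens are 39-H and 63-J.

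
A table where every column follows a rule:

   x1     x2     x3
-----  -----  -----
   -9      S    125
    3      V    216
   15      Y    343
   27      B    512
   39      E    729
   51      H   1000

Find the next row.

63  K  1331

For the column x1, +12 each step: -9, 3, 15, 27, 39, 51 → 63.
For the column x2, letters move forward 3 places in the alphabet, wrapping Z→A: S, V, Y, B, E, H → K.
Column x3 — perfect cubes: 5³, 6³, 7³, …: 125, 216, 343, 512, 729, 1000 → 1331.
Combining the parts gives 63  K  1331.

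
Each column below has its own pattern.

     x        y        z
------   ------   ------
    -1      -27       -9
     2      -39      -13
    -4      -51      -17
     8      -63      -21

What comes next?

-16  -75  -25

Column x goes -1, 2, -4, 8 → -16 (×(-2) each step).
Column y: −12 each step; -27, -39, -51, -63 → -75.
Column z: -9, -13, -17, -21 → -25 (−4 each step).
So the next row is -16  -75  -25.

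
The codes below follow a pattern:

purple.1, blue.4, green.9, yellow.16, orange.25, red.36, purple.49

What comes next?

blue.64

Colour — repeats purple → blue → green → yellow → orange → red: purple, blue, green, yellow, orange, red, purple → blue.
Second component: 1, 4, 9, 16, 25, 36, 49 → 64 (perfect squares: 1², 2², 3², …).
Putting it together: blue.64.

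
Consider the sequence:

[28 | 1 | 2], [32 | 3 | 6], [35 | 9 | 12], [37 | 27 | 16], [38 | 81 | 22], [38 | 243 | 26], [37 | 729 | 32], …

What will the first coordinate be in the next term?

35

First coordinate: 28, 32, 35, 37, 38, 38, 37 → 35 (differences are 4, 3, 2, … (decreasing by 1 each time)).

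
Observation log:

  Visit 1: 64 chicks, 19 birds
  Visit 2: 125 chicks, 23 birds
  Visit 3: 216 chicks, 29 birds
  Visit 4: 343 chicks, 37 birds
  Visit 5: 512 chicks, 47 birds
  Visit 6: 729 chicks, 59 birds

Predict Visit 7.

1000 chicks, 73 birds

Chicks: perfect cubes: 4³, 5³, 6³, …, so 64, 125, 216, 343, 512, 729 → 1000.
Birds: 19, 23, 29, 37, 47, 59 → 73 (differences are 4, 6, 8, … (increasing by 2 each time)).
Putting it together: 1000 chicks, 73 birds.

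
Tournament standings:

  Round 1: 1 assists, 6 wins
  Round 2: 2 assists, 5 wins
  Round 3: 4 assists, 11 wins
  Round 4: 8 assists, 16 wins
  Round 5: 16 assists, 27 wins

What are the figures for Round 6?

32 assists, 43 wins

Assists: ×2 each step; 1, 2, 4, 8, 16 → 32.
For the wins, each term is the sum of the two before it: 6, 5, 11, 16, 27 → 43.
Putting it together: 32 assists, 43 wins.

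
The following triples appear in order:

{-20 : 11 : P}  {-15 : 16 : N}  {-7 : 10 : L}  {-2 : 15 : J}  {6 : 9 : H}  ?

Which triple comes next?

First part: alternating steps +5, +8, +5, +8, …; -20, -15, -7, -2, 6 → 11.
For the second part, alternating steps +5, −6, +5, −6, …: 11, 16, 10, 15, 9 → 14.
For the letter, letters move back 2 places in the alphabet: P, N, L, J, H → F.
Putting it together: {11 : 14 : F}.

{11 : 14 : F}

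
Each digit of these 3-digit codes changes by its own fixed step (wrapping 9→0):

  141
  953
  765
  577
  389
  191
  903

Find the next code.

715

First digit goes 1, 9, 7, 5, 3, 1, 9 → 7 (−2 each step, mod 10).
Second digit: +1 each step, mod 10, so 4, 5, 6, 7, 8, 9, 0 → 1.
Third digit: 1, 3, 5, 7, 9, 1, 3 → 5 (+2 each step, mod 10).
Putting it together: 715.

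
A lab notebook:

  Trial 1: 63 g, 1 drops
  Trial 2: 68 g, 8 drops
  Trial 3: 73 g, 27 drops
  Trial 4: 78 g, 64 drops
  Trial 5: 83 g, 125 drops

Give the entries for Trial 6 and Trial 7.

88 g, 216 drops; 93 g, 343 drops

G — +5 each step: 63, 68, 73, 78, 83 → 88 → 93.
Drops: perfect cubes: 1³, 2³, 3³, …, so 1, 8, 27, 64, 125 → 216 → 343.
Putting the parts together: 88 g, 216 drops and then 93 g, 343 drops.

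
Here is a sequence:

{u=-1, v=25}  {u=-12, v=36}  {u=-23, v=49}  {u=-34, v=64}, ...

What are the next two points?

For the u, −11 each step: -1, -12, -23, -34 → -45 → -56.
For the v, perfect squares: 5², 6², 7², …: 25, 36, 49, 64 → 81 → 100.
So the next two points are {u=-45, v=81} and {u=-56, v=100}.

{u=-45, v=81}, {u=-56, v=100}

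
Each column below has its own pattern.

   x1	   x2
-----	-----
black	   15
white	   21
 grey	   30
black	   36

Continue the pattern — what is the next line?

white  45

Column x1: repeats black → white → grey, so black, white, grey, black → white.
Column x2: alternating steps +6, +9, +6, +9, …; 15, 21, 30, 36 → 45.
So the next line is white  45.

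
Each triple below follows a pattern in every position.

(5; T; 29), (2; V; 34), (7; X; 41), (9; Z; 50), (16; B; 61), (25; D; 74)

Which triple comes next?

First slot goes 5, 2, 7, 9, 16, 25 → 41 (each term is the sum of the two before it).
Letter: T, V, X, Z, B, D → F (letters move forward 2 places in the alphabet, wrapping Z→A).
Third slot: differences are 5, 7, 9, … (increasing by 2 each time); 29, 34, 41, 50, 61, 74 → 89.
Putting it together: (41; F; 89).

(41; F; 89)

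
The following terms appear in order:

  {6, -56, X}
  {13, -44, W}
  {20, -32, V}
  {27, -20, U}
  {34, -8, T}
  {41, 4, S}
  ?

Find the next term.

{48, 16, R}

First entry: 6, 13, 20, 27, 34, 41 → 48 (+7 each step).
Second entry goes -56, -44, -32, -20, -8, 4 → 16 (+12 each step).
Letter goes X, W, V, U, T, S → R (letters move back 1 place in the alphabet).
Putting it together: {48, 16, R}.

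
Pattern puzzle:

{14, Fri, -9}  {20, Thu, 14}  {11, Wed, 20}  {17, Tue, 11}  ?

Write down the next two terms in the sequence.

{8, Mon, 17}, {14, Sun, 8}

First component: alternating steps +6, −9, +6, −9, …; 14, 20, 11, 17 → 8 → 14.
Day: runs backward through the weekdays Mon→Sun, so Fri, Thu, Wed, Tue → Mon → Sun.
Third component: always the previous value of the first component, so -9, 14, 20, 11 → 17 → 8.
So the next two terms are {8, Mon, 17} and {14, Sun, 8}.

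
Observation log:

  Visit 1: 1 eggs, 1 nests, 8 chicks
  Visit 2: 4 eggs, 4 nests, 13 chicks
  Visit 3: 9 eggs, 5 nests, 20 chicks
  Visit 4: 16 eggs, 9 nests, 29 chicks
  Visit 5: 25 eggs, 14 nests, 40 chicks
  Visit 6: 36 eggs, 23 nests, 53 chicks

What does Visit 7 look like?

Eggs — perfect squares: 1², 2², 3², …: 1, 4, 9, 16, 25, 36 → 49.
Nests goes 1, 4, 5, 9, 14, 23 → 37 (each term is the sum of the two before it).
Chicks goes 8, 13, 20, 29, 40, 53 → 68 (differences are 5, 7, 9, … (increasing by 2 each time)).
So the next line is 49 eggs, 37 nests, 68 chicks.

49 eggs, 37 nests, 68 chicks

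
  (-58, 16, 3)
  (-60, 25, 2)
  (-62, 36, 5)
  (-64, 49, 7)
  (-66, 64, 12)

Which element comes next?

For the first part, −2 each step: -58, -60, -62, -64, -66 → -68.
Second part goes 16, 25, 36, 49, 64 → 81 (perfect squares: 4², 5², 6², …).
Third part: each term is the sum of the two before it, so 3, 2, 5, 7, 12 → 19.
Combining the parts gives (-68, 81, 19).

(-68, 81, 19)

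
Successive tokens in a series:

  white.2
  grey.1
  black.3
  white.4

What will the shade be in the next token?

grey

Shade goes white, grey, black, white → grey (repeats white → grey → black).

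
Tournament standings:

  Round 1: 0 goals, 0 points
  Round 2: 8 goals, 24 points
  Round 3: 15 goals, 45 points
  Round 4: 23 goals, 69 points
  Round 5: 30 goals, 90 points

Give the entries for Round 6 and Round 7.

Goals goes 0, 8, 15, 23, 30 → 38 → 45 (alternating steps +8, +7, +8, +7, …).
Points — always 3 × the goals: 0, 24, 45, 69, 90 → 114 → 135.
Putting the parts together: 38 goals, 114 points and then 45 goals, 135 points.

38 goals, 114 points; 45 goals, 135 points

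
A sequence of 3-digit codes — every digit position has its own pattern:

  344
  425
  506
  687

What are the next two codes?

768, 849

First digit: +1 each step, mod 10, so 3, 4, 5, 6 → 7 → 8.
Second digit — −2 each step, mod 10: 4, 2, 0, 8 → 6 → 4.
Third digit: 4, 5, 6, 7 → 8 → 9 (+1 each step, mod 10).
So the next two codes are 768 and 849.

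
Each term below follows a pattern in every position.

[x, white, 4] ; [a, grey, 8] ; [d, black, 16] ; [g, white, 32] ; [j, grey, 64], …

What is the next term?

[m, black, 128]

Letter: letters move forward 3 places in the alphabet, wrapping Z→A, so x, a, d, g, j → m.
Shade: white, grey, black, white, grey → black (repeats white → grey → black).
For the third slot, ×2 each step: 4, 8, 16, 32, 64 → 128.
Combining the parts gives [m, black, 128].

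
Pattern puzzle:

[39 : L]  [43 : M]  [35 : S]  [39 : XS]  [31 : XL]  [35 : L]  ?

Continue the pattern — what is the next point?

First slot: 39, 43, 35, 39, 31, 35 → 27 (alternating steps +4, −8, +4, −8, …).
Size: repeats L → M → S → XS → XL, so L, M, S, XS, XL, L → M.
So the next point is [27 : M].

[27 : M]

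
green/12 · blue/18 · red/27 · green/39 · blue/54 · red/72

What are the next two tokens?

green/93, blue/117

Colour — repeats green → blue → red: green, blue, red, green, blue, red → green → blue.
Second component goes 12, 18, 27, 39, 54, 72 → 93 → 117 (differences are 6, 9, 12, … (increasing by 3 each time)).
Putting the parts together: green/93 and then blue/117.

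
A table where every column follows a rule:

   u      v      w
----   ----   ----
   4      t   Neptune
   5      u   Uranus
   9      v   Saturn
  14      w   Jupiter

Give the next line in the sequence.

Column u goes 4, 5, 9, 14 → 23 (each term is the sum of the two before it).
Column v goes t, u, v, w → x (letters move forward 1 place in the alphabet).
Column w: Neptune, Uranus, Saturn, Jupiter → Mars (runs backward through the planets Mercury→Neptune).
Putting it together: 23  x  Mars.

23  x  Mars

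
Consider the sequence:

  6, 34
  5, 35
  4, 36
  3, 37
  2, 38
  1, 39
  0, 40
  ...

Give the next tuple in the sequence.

First coordinate: −1 each step, so 6, 5, 4, 3, 2, 1, 0 → -1.
Second coordinate: together with the first coordinate always sums to 40, so 34, 35, 36, 37, 38, 39, 40 → 41.
Combining the parts gives -1, 41.

-1, 41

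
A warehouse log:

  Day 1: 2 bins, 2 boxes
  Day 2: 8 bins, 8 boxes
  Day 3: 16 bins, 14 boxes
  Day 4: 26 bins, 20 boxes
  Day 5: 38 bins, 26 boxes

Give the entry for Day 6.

Bins goes 2, 8, 16, 26, 38 → 52 (differences are 6, 8, 10, … (increasing by 2 each time)).
Boxes: +6 each step; 2, 8, 14, 20, 26 → 32.
Putting it together: 52 bins, 32 boxes.

52 bins, 32 boxes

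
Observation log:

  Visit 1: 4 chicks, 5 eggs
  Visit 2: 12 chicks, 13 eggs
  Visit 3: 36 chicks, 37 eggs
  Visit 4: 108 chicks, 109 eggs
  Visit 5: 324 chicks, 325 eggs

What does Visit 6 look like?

972 chicks, 973 eggs

Chicks: 4, 12, 36, 108, 324 → 972 (×3 each step).
Eggs: 5, 13, 37, 109, 325 → 973 (always 1 more than the chicks).
Putting it together: 972 chicks, 973 eggs.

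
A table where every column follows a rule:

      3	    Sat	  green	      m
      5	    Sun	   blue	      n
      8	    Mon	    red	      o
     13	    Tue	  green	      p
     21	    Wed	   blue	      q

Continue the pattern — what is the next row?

34  Thu  red  r

First component: each term is the sum of the two before it, so 3, 5, 8, 13, 21 → 34.
Day — runs through the weekdays Mon→Sun: Sat, Sun, Mon, Tue, Wed → Thu.
Colour: green, blue, red, green, blue → red (repeats green → blue → red).
Letter — letters move forward 1 place in the alphabet: m, n, o, p, q → r.
So the next row is 34  Thu  red  r.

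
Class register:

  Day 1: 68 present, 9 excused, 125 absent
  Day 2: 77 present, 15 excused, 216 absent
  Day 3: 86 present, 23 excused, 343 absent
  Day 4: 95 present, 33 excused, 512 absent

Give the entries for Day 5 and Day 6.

104 present, 45 excused, 729 absent; 113 present, 59 excused, 1000 absent

Present — +9 each step: 68, 77, 86, 95 → 104 → 113.
Excused: differences are 6, 8, 10, … (increasing by 2 each time), so 9, 15, 23, 33 → 45 → 59.
Absent goes 125, 216, 343, 512 → 729 → 1000 (perfect cubes: 5³, 6³, 7³, …).
Putting the parts together: 104 present, 45 excused, 729 absent and then 113 present, 59 excused, 1000 absent.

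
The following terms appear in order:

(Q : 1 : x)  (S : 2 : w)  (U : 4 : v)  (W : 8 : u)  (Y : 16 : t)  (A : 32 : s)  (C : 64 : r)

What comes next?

First letter: letters move forward 2 places in the alphabet, wrapping Z→A; Q, S, U, W, Y, A, C → E.
Second component: 1, 2, 4, 8, 16, 32, 64 → 128 (×2 each step).
For the second letter, letters move back 1 place in the alphabet: x, w, v, u, t, s, r → q.
Combining the parts gives (E : 128 : q).

(E : 128 : q)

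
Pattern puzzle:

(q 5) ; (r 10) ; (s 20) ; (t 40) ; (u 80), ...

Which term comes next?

(v 160)

Letter: letters move forward 1 place in the alphabet, so q, r, s, t, u → v.
Second part: 5, 10, 20, 40, 80 → 160 (×2 each step).
Combining the parts gives (v 160).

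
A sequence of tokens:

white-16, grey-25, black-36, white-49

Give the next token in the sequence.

Shade: white, grey, black, white → grey (repeats white → grey → black).
For the second component, perfect squares: 4², 5², 6², …: 16, 25, 36, 49 → 64.
So the next token is grey-64.

grey-64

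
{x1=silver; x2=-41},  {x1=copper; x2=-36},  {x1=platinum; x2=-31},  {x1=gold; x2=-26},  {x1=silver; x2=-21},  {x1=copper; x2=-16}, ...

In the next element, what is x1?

X1: repeats silver → copper → platinum → gold; silver, copper, platinum, gold, silver, copper → platinum.
For the x2, +5 each step: -41, -36, -31, -26, -21, -16 → -11.

platinum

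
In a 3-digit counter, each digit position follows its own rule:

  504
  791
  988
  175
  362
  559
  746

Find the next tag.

First digit — +2 each step, mod 10: 5, 7, 9, 1, 3, 5, 7 → 9.
Second digit — −1 each step, mod 10: 0, 9, 8, 7, 6, 5, 4 → 3.
For the third digit, −3 each step, mod 10: 4, 1, 8, 5, 2, 9, 6 → 3.
Putting it together: 933.

933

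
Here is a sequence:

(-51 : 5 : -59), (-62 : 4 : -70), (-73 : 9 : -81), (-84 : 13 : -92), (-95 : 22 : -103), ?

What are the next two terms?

(-106 : 35 : -114), (-117 : 57 : -125)

First slot: −11 each step; -51, -62, -73, -84, -95 → -106 → -117.
Second slot goes 5, 4, 9, 13, 22 → 35 → 57 (each term is the sum of the two before it).
For the third slot, always 8 less than the first slot: -59, -70, -81, -92, -103 → -114 → -125.
Putting the parts together: (-106 : 35 : -114) and then (-117 : 57 : -125).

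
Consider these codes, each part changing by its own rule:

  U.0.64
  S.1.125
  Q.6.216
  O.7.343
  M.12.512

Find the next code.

Letter: letters move back 2 places in the alphabet; U, S, Q, O, M → K.
Second component goes 0, 1, 6, 7, 12 → 13 (alternating steps +1, +5, +1, +5, …).
Third component: 64, 125, 216, 343, 512 → 729 (perfect cubes: 4³, 5³, 6³, …).
Combining the parts gives K.13.729.

K.13.729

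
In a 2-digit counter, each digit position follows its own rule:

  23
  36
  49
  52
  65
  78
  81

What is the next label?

94

First digit: 2, 3, 4, 5, 6, 7, 8 → 9 (+1 each step, mod 10).
Second digit: 3, 6, 9, 2, 5, 8, 1 → 4 (+3 each step, mod 10).
Putting it together: 94.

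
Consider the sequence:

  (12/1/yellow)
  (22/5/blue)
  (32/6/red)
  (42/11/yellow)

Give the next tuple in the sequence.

First value goes 12, 22, 32, 42 → 52 (+10 each step).
Second value: each term is the sum of the two before it, so 1, 5, 6, 11 → 17.
Colour: repeats yellow → blue → red, so yellow, blue, red, yellow → blue.
Putting it together: (52/17/blue).

(52/17/blue)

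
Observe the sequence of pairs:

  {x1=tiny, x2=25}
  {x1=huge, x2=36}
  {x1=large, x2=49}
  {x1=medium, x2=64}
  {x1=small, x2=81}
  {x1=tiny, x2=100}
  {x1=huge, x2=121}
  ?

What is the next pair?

{x1=large, x2=144}

X1: repeats tiny → huge → large → medium → small, so tiny, huge, large, medium, small, tiny, huge → large.
X2 — perfect squares: 5², 6², 7², …: 25, 36, 49, 64, 81, 100, 121 → 144.
So the next pair is {x1=large, x2=144}.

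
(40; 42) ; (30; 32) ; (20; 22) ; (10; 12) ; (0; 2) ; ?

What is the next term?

(-10; -8)

For the first part, −10 each step: 40, 30, 20, 10, 0 → -10.
Second part: always 2 more than the first part; 42, 32, 22, 12, 2 → -8.
So the next term is (-10; -8).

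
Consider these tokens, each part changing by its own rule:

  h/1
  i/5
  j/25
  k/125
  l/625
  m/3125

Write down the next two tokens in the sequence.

n/15625 then o/78125

For the letter, letters move forward 1 place in the alphabet: h, i, j, k, l, m → n → o.
Second component: ×5 each step, so 1, 5, 25, 125, 625, 3125 → 15625 → 78125.
Putting the parts together: n/15625 and then o/78125.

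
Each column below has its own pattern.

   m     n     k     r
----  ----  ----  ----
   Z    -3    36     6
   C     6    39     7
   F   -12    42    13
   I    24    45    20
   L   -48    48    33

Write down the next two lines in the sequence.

O  96  51  53; R  -192  54  86

Column m: letters move forward 3 places in the alphabet, wrapping Z→A, so Z, C, F, I, L → O → R.
For the column n, ×(-2) each step: -3, 6, -12, 24, -48 → 96 → -192.
Column k: 36, 39, 42, 45, 48 → 51 → 54 (+3 each step).
Column r: each term is the sum of the two before it, so 6, 7, 13, 20, 33 → 53 → 86.
Putting the parts together: O  96  51  53 and then R  -192  54  86.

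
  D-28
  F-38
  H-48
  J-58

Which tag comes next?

Letter: D, F, H, J → L (letters move forward 2 places in the alphabet).
Second component: +10 each step, so 28, 38, 48, 58 → 68.
So the next tag is L-68.

L-68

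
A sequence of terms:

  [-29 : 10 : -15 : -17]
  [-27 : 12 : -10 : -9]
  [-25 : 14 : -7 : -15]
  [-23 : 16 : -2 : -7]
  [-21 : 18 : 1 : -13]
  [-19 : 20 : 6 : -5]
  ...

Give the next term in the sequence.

First part — +2 each step: -29, -27, -25, -23, -21, -19 → -17.
Second part: +2 each step; 10, 12, 14, 16, 18, 20 → 22.
Third part — alternating steps +5, +3, +5, +3, …: -15, -10, -7, -2, 1, 6 → 9.
Fourth part — alternating steps +8, −6, +8, −6, …: -17, -9, -15, -7, -13, -5 → -11.
Putting it together: [-17 : 22 : 9 : -11].

[-17 : 22 : 9 : -11]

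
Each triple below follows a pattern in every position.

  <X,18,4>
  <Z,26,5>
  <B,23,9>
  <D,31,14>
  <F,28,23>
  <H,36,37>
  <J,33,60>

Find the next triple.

<L,41,97>

Letter: X, Z, B, D, F, H, J → L (letters move forward 2 places in the alphabet, wrapping Z→A).
For the second value, alternating steps +8, −3, +8, −3, …: 18, 26, 23, 31, 28, 36, 33 → 41.
Third value: each term is the sum of the two before it; 4, 5, 9, 14, 23, 37, 60 → 97.
So the next triple is <L,41,97>.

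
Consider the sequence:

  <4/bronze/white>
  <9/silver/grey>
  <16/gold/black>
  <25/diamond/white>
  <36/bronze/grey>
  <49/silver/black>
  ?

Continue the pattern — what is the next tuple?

<64/gold/white>

First component: perfect squares: 2², 3², 4², …, so 4, 9, 16, 25, 36, 49 → 64.
Rank — repeats bronze → silver → gold → diamond: bronze, silver, gold, diamond, bronze, silver → gold.
Shade: white, grey, black, white, grey, black → white (repeats white → grey → black).
Combining the parts gives <64/gold/white>.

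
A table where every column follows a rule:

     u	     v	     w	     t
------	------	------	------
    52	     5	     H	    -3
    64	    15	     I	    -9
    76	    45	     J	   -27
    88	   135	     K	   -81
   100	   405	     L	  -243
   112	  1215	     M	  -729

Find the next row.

124  3645  N  -2187

Column u goes 52, 64, 76, 88, 100, 112 → 124 (+12 each step).
Column v — ×3 each step: 5, 15, 45, 135, 405, 1215 → 3645.
Column w: letters move forward 1 place in the alphabet, so H, I, J, K, L, M → N.
For the column t, ×3 each step: -3, -9, -27, -81, -243, -729 → -2187.
Combining the parts gives 124  3645  N  -2187.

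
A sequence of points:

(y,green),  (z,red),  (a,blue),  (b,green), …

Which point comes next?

Letter — letters move forward 1 place in the alphabet, wrapping Z→A: y, z, a, b → c.
Colour goes green, red, blue, green → red (repeats green → red → blue).
So the next point is (c,red).

(c,red)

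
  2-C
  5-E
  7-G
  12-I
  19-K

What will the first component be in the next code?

31

First component: each term is the sum of the two before it, so 2, 5, 7, 12, 19 → 31.
Letter: C, E, G, I, K → M (letters move forward 2 places in the alphabet).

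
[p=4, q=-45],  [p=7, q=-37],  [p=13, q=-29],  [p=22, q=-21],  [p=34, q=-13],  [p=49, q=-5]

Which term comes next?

[p=67, q=3]

P: differences are 3, 6, 9, … (increasing by 3 each time), so 4, 7, 13, 22, 34, 49 → 67.
For the q, +8 each step: -45, -37, -29, -21, -13, -5 → 3.
Combining the parts gives [p=67, q=3].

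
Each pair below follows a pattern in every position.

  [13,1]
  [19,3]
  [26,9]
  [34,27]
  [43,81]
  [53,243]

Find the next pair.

For the first component, differences are 6, 7, 8, … (increasing by 1 each time): 13, 19, 26, 34, 43, 53 → 64.
Second component: ×3 each step; 1, 3, 9, 27, 81, 243 → 729.
So the next pair is [64,729].

[64,729]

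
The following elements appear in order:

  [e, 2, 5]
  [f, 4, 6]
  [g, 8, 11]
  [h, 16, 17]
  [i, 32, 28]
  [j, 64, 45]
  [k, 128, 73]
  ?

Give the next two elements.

Letter — letters move forward 1 place in the alphabet: e, f, g, h, i, j, k → l → m.
Second component goes 2, 4, 8, 16, 32, 64, 128 → 256 → 512 (×2 each step).
Third component goes 5, 6, 11, 17, 28, 45, 73 → 118 → 191 (each term is the sum of the two before it).
Putting the parts together: [l, 256, 118] and then [m, 512, 191].

[l, 256, 118], [m, 512, 191]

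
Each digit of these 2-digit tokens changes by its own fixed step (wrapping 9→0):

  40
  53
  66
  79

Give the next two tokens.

82 then 95

First digit: +1 each step, mod 10, so 4, 5, 6, 7 → 8 → 9.
Second digit — +3 each step, mod 10: 0, 3, 6, 9 → 2 → 5.
Putting the parts together: 82 and then 95.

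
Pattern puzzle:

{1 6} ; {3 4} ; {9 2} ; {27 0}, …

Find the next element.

For the first component, ×3 each step: 1, 3, 9, 27 → 81.
Second component — −2 each step: 6, 4, 2, 0 → -2.
So the next element is {81 -2}.

{81 -2}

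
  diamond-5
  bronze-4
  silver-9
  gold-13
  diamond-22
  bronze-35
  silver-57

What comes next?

Rank: repeats diamond → bronze → silver → gold; diamond, bronze, silver, gold, diamond, bronze, silver → gold.
For the second component, each term is the sum of the two before it: 5, 4, 9, 13, 22, 35, 57 → 92.
Putting it together: gold-92.

gold-92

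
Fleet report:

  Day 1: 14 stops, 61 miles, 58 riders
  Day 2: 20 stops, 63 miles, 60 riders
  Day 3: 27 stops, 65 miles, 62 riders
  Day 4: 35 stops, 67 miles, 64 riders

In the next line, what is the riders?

66

Miles goes 61, 63, 65, 67 → 69 (+2 each step).
Riders — always 3 less than the miles: 58, 60, 62, 64 → 66.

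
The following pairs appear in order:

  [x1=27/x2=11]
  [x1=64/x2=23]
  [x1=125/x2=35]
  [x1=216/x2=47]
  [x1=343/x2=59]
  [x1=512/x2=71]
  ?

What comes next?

[x1=729/x2=83]

For the x1, perfect cubes: 3³, 4³, 5³, …: 27, 64, 125, 216, 343, 512 → 729.
X2 goes 11, 23, 35, 47, 59, 71 → 83 (+12 each step).
Combining the parts gives [x1=729/x2=83].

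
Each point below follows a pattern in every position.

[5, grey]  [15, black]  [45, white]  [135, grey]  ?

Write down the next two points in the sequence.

[405, black], [1215, white]

First entry goes 5, 15, 45, 135 → 405 → 1215 (×3 each step).
Shade: repeats grey → black → white; grey, black, white, grey → black → white.
So the next two points are [405, black] and [1215, white].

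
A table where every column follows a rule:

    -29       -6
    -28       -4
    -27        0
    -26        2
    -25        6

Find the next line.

For the first component, +1 each step: -29, -28, -27, -26, -25 → -24.
Second component goes -6, -4, 0, 2, 6 → 8 (alternating steps +2, +4, +2, +4, …).
Combining the parts gives -24  8.

-24  8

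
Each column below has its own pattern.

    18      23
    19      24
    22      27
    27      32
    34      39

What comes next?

First component: 18, 19, 22, 27, 34 → 43 (differences are 1, 3, 5, … (increasing by 2 each time)).
Second component: always 5 more than the first component; 23, 24, 27, 32, 39 → 48.
Putting it together: 43  48.

43  48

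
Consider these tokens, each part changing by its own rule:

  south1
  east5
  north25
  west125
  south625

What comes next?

east3125

Direction — repeats south → east → north → west: south, east, north, west, south → east.
Second component: 1, 5, 25, 125, 625 → 3125 (×5 each step).
Combining the parts gives east3125.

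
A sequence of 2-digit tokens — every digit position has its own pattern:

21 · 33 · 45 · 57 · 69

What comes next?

71

First digit: +1 each step, mod 10; 2, 3, 4, 5, 6 → 7.
Second digit: 1, 3, 5, 7, 9 → 1 (+2 each step, mod 10).
Putting it together: 71.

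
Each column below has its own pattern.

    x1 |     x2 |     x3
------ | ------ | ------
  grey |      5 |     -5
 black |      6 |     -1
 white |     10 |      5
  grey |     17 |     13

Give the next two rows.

For the column x1, repeats grey → black → white: grey, black, white, grey → black → white.
Column x2 goes 5, 6, 10, 17 → 27 → 40 (differences are 1, 4, 7, … (increasing by 3 each time)).
For the column x3, differences are 4, 6, 8, … (increasing by 2 each time): -5, -1, 5, 13 → 23 → 35.
Putting the parts together: black  27  23 and then white  40  35.

black  27  23; white  40  35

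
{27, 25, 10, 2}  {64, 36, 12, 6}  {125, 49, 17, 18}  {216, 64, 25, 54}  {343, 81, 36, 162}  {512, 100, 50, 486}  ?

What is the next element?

First coordinate: perfect cubes: 3³, 4³, 5³, …, so 27, 64, 125, 216, 343, 512 → 729.
For the second coordinate, perfect squares: 5², 6², 7², …: 25, 36, 49, 64, 81, 100 → 121.
Third coordinate: differences are 2, 5, 8, … (increasing by 3 each time); 10, 12, 17, 25, 36, 50 → 67.
Fourth coordinate: 2, 6, 18, 54, 162, 486 → 1458 (×3 each step).
So the next element is {729, 121, 67, 1458}.

{729, 121, 67, 1458}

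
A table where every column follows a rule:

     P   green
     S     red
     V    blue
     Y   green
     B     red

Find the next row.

E  blue

Letter: P, S, V, Y, B → E (letters move forward 3 places in the alphabet, wrapping Z→A).
For the colour, repeats green → red → blue: green, red, blue, green, red → blue.
Combining the parts gives E  blue.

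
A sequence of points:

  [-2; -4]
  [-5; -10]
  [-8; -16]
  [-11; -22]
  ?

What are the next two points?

[-14; -28], [-17; -34]

First value — −3 each step: -2, -5, -8, -11 → -14 → -17.
Second value: -4, -10, -16, -22 → -28 → -34 (always 2 × the first value).
Putting the parts together: [-14; -28] and then [-17; -34].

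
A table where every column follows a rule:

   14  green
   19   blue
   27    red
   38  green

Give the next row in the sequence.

First component: differences are 5, 8, 11, … (increasing by 3 each time), so 14, 19, 27, 38 → 52.
For the colour, repeats green → blue → red: green, blue, red, green → blue.
So the next row is 52  blue.

52  blue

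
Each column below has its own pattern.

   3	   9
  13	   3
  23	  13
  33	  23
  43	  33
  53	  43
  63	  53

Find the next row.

First component: +10 each step; 3, 13, 23, 33, 43, 53, 63 → 73.
Second component — always the previous value of the first component: 9, 3, 13, 23, 33, 43, 53 → 63.
Combining the parts gives 73  63.

73  63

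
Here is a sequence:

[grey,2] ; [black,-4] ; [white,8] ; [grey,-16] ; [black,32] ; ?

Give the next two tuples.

[white,-64], [grey,128]

Shade: grey, black, white, grey, black → white → grey (repeats grey → black → white).
Second coordinate: ×(-2) each step; 2, -4, 8, -16, 32 → -64 → 128.
Putting the parts together: [white,-64] and then [grey,128].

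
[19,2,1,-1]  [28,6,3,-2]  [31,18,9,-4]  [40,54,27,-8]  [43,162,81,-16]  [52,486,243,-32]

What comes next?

[55,1458,729,-64]

First coordinate: alternating steps +9, +3, +9, +3, …, so 19, 28, 31, 40, 43, 52 → 55.
Second coordinate: 2, 6, 18, 54, 162, 486 → 1458 (×3 each step).
Third coordinate goes 1, 3, 9, 27, 81, 243 → 729 (×3 each step).
Fourth coordinate: ×2 each step, so -1, -2, -4, -8, -16, -32 → -64.
So the next element is [55,1458,729,-64].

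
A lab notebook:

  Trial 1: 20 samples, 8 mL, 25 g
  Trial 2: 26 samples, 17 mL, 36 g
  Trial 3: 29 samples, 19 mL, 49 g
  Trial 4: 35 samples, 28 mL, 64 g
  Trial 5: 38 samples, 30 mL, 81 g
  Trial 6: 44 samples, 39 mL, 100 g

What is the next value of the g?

121

G — perfect squares: 5², 6², 7², …: 25, 36, 49, 64, 81, 100 → 121.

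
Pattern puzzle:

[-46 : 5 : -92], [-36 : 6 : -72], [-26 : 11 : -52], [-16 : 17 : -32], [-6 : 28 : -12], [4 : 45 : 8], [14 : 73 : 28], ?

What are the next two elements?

[24 : 118 : 48], [34 : 191 : 68]

First entry goes -46, -36, -26, -16, -6, 4, 14 → 24 → 34 (+10 each step).
Second entry: each term is the sum of the two before it; 5, 6, 11, 17, 28, 45, 73 → 118 → 191.
Third entry: always 2 × the first entry; -92, -72, -52, -32, -12, 8, 28 → 48 → 68.
So the next two elements are [24 : 118 : 48] and [34 : 191 : 68].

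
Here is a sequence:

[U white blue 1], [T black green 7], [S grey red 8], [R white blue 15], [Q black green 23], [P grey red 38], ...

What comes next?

For the letter, letters move back 1 place in the alphabet: U, T, S, R, Q, P → O.
Shade: repeats white → black → grey, so white, black, grey, white, black, grey → white.
Colour: repeats blue → green → red, so blue, green, red, blue, green, red → blue.
For the fourth slot, each term is the sum of the two before it: 1, 7, 8, 15, 23, 38 → 61.
So the next tuple is [O white blue 61].

[O white blue 61]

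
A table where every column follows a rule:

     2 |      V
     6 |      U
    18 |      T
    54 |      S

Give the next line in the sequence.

162  R

First component: 2, 6, 18, 54 → 162 (×3 each step).
Letter goes V, U, T, S → R (letters move back 1 place in the alphabet).
Putting it together: 162  R.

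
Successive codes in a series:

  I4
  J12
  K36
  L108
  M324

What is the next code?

Letter goes I, J, K, L, M → N (letters move forward 1 place in the alphabet).
For the second component, ×3 each step: 4, 12, 36, 108, 324 → 972.
Combining the parts gives N972.

N972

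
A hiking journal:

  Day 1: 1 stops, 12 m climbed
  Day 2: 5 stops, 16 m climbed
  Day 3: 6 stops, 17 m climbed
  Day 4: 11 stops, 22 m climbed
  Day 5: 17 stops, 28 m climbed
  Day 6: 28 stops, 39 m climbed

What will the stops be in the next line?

45

For the stops, each term is the sum of the two before it: 1, 5, 6, 11, 17, 28 → 45.
M climbed — always 11 more than the stops: 12, 16, 17, 22, 28, 39 → 56.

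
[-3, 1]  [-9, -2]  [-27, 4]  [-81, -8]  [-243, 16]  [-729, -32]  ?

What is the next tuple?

First entry: -3, -9, -27, -81, -243, -729 → -2187 (×3 each step).
Second entry: ×(-2) each step, so 1, -2, 4, -8, 16, -32 → 64.
Combining the parts gives [-2187, 64].

[-2187, 64]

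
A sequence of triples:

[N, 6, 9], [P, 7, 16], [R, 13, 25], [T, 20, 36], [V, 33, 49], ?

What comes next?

[X, 53, 64]

For the letter, letters move forward 2 places in the alphabet: N, P, R, T, V → X.
Second component: 6, 7, 13, 20, 33 → 53 (each term is the sum of the two before it).
For the third component, perfect squares: 3², 4², 5², …: 9, 16, 25, 36, 49 → 64.
So the next triple is [X, 53, 64].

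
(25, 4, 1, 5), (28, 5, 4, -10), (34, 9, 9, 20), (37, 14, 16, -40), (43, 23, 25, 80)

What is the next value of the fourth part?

-160

Fourth part: 5, -10, 20, -40, 80 → -160 (×(-2) each step).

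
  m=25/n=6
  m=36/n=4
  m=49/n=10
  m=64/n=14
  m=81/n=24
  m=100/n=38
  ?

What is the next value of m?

121

M: 25, 36, 49, 64, 81, 100 → 121 (perfect squares: 5², 6², 7², …).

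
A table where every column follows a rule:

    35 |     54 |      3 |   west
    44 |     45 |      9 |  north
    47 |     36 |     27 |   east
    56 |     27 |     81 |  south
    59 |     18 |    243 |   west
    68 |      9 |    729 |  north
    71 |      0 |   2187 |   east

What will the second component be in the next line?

Second component: −9 each step; 54, 45, 36, 27, 18, 9, 0 → -9.

-9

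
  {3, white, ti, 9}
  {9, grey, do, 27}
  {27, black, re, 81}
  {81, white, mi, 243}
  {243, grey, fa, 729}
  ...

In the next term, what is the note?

sol

Note goes ti, do, re, mi, fa → sol (runs through the solfège scale do→ti).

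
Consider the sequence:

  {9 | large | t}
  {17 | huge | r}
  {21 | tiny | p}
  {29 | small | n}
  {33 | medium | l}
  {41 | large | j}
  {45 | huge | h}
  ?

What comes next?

{53 | tiny | f}

For the first coordinate, alternating steps +8, +4, +8, +4, …: 9, 17, 21, 29, 33, 41, 45 → 53.
For the size, repeats large → huge → tiny → small → medium: large, huge, tiny, small, medium, large, huge → tiny.
Letter: t, r, p, n, l, j, h → f (letters move back 2 places in the alphabet).
Putting it together: {53 | tiny | f}.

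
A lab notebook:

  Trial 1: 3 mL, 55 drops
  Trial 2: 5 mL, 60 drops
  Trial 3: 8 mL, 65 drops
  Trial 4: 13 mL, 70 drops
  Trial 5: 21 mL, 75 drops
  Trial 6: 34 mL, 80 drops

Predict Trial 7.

ML: each term is the sum of the two before it, so 3, 5, 8, 13, 21, 34 → 55.
Drops — +5 each step: 55, 60, 65, 70, 75, 80 → 85.
Putting it together: 55 mL, 85 drops.

55 mL, 85 drops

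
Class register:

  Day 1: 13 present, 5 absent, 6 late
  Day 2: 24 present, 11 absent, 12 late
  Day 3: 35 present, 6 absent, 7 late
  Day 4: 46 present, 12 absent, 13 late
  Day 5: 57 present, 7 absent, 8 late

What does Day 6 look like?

68 present, 13 absent, 14 late

Present — +11 each step: 13, 24, 35, 46, 57 → 68.
Absent: alternating steps +6, −5, +6, −5, …, so 5, 11, 6, 12, 7 → 13.
Late: 6, 12, 7, 13, 8 → 14 (always 1 more than the absent).
So the next record is 68 present, 13 absent, 14 late.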